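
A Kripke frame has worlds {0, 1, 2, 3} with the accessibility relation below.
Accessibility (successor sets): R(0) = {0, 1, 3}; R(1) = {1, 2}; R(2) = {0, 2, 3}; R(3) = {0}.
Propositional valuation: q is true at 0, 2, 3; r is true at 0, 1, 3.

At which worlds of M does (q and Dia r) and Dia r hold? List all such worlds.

0, 2, 3

Let φ = (q and Dia r) and Dia r. Evaluate φ at each world:
  0 (successors {0, 1, 3}): φ is true.
  1 (successors {1, 2}): φ is false.
  2 (successors {0, 2, 3}): φ is true.
  3 (successors {0}): φ is true.
For instance, at 0:
  At 0: q and Dia r is true, Dia r is true, so (q and Dia r) and Dia r is true.
    At 0: q is true, Dia r is true, so q and Dia r is true.
      At 0: Dia r requires r at some successor in {0, 1, 3}.
        r holds at 0, so Dia r is true at 0.
    At 0: Dia r requires r at some successor in {0, 1, 3}.
      r holds at 0, so Dia r is true at 0.
Satisfying worlds: {0, 2, 3}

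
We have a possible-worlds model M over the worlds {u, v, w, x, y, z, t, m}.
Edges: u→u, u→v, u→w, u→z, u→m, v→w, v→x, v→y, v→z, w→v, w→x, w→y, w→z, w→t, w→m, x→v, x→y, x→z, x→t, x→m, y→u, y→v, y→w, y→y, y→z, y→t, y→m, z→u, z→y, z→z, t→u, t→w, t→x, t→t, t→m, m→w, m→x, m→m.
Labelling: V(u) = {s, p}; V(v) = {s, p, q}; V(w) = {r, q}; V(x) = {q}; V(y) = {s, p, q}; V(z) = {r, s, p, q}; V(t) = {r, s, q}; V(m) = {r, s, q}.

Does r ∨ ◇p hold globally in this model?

Yes

Recall that ◇ψ holds at a world iff ψ holds at some accessible world.
Let φ = r ∨ ◇p. Evaluate φ at each world:
  u (successors {u, v, w, z, m}): φ is true.
  v (successors {w, x, y, z}): φ is true.
  w (successors {v, x, y, z, t, m}): φ is true.
  x (successors {v, y, z, t, m}): φ is true.
  y (successors {u, v, w, y, z, t, m}): φ is true.
  z (successors {u, y, z}): φ is true.
  t (successors {u, w, x, t, m}): φ is true.
  m (successors {w, x, m}): φ is true.
For instance, at x:
  At x: r is false, ◇p is true, so r ∨ ◇p is true.
    At x: ◇p requires p at some successor in {v, y, z, t, m}.
      p holds at v, so ◇p is true at x.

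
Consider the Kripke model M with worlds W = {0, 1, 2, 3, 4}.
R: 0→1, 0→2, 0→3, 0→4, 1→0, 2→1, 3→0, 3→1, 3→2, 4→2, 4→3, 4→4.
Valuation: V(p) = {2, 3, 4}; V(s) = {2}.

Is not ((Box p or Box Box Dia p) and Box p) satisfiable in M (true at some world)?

Yes

Recall that Box ψ holds at a world iff ψ holds at every accessible world, and Dia ψ holds iff ψ holds at some accessible world.
Let φ = not ((Box p or Box Box Dia p) and Box p). Evaluate φ at each world:
  0 (successors {1, 2, 3, 4}): φ is true.
  1 (successors {0}): φ is true.
  2 (successors {1}): φ is true.
  3 (successors {0, 1, 2}): φ is true.
  4 (successors {2, 3, 4}): φ is false.
Detail at 0 (witness):
  At 0: (Box p or Box Box Dia p) and Box p is false, so not ((Box p or Box Box Dia p) and Box p) is true.
    At 0: Box p or Box Box Dia p is false, Box p is false, so (Box p or Box Box Dia p) and Box p is false.
      At 0: Box p is false, Box Box Dia p is false, so Box p or Box Box Dia p is false.
      At 0: Box p requires p at every successor {1, 2, 3, 4}.
        p fails at 1, so Box p is false at 0.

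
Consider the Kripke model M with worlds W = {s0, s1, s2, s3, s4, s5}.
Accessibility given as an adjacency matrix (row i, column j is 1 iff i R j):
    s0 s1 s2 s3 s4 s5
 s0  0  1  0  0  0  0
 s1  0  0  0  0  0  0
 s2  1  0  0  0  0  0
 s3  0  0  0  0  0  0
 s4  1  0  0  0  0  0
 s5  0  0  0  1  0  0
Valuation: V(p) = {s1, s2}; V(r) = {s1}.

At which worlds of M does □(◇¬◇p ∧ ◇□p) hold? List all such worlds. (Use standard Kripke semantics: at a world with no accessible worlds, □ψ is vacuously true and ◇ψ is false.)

s1, s2, s3, s4

Recall that □ψ holds at a world iff ψ holds at every accessible world, and ◇ψ holds iff ψ holds at some accessible world.
Let φ = □(◇¬◇p ∧ ◇□p). Evaluate φ at each world:
  s0 (successors {s1}): φ is false.
  s1 (successors ∅): φ is true.
  s2 (successors {s0}): φ is true.
  s3 (successors ∅): φ is true.
  s4 (successors {s0}): φ is true.
  s5 (successors {s3}): φ is false.
For instance, at s2:
  At s2: □(◇¬◇p ∧ ◇□p) requires ◇¬◇p ∧ ◇□p at every successor {s0}.
      At s0: ◇¬◇p is true, ◇□p is true, so ◇¬◇p ∧ ◇□p is true.
  So □(◇¬◇p ∧ ◇□p) is true at s2.
Satisfying worlds: {s1, s2, s3, s4}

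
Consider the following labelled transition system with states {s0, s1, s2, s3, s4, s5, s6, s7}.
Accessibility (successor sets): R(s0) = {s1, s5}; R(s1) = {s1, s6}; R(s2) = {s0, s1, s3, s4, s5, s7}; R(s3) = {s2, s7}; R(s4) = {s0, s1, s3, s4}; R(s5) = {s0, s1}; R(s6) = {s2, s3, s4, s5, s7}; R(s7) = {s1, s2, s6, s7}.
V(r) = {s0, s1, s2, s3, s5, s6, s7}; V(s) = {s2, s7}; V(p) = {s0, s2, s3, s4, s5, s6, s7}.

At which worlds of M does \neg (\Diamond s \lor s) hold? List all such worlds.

s0, s1, s4, s5

Recall that \Diamond ψ holds at a world iff ψ holds at some accessible world.
Let φ = \neg (\Diamond s \lor s). Evaluate φ at each world:
  s0 (successors {s1, s5}): φ is true.
  s1 (successors {s1, s6}): φ is true.
  s2 (successors {s0, s1, s3, s4, s5, s7}): φ is false.
  s3 (successors {s2, s7}): φ is false.
  s4 (successors {s0, s1, s3, s4}): φ is true.
  s5 (successors {s0, s1}): φ is true.
  s6 (successors {s2, s3, s4, s5, s7}): φ is false.
  s7 (successors {s1, s2, s6, s7}): φ is false.
For instance, at s2:
  At s2: \Diamond s \lor s is true, so \neg (\Diamond s \lor s) is false.
    At s2: \Diamond s is true, s is true, so \Diamond s \lor s is true.
      At s2: \Diamond s requires s at some successor in {s0, s1, s3, s4, s5, s7}.
        s holds at s7, so \Diamond s is true at s2.
Satisfying worlds: {s0, s1, s4, s5}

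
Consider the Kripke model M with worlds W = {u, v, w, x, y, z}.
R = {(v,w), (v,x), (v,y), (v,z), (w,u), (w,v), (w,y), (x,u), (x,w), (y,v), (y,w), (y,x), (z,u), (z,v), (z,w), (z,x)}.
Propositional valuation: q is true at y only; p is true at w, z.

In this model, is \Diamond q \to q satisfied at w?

No

At w: \Diamond q is true, q is false, so \Diamond q \to q is false.
  At w: \Diamond q requires q at some successor in {u, v, y}.
    q holds at y, so \Diamond q is true at w.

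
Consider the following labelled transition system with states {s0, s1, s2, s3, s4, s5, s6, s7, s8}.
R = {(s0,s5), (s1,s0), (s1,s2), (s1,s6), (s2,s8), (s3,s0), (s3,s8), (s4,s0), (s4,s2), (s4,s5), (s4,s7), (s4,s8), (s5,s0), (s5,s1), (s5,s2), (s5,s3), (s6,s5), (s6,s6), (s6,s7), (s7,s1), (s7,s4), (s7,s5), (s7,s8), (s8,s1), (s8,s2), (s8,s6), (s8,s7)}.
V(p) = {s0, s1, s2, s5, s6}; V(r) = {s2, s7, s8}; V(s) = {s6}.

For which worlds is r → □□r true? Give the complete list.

Let φ = r → □□r. Evaluate φ at each world:
  s0 (successors {s5}): φ is true.
  s1 (successors {s0, s2, s6}): φ is true.
  s2 (successors {s8}): φ is false.
  s3 (successors {s0, s8}): φ is true.
  s4 (successors {s0, s2, s5, s7, s8}): φ is true.
  s5 (successors {s0, s1, s2, s3}): φ is true.
  s6 (successors {s5, s6, s7}): φ is true.
  s7 (successors {s1, s4, s5, s8}): φ is false.
  s8 (successors {s1, s2, s6, s7}): φ is false.
For instance, at s6:
  At s6: r is false, □□r is false, so r → □□r is true.
    At s6: □□r requires □r at every successor {s5, s6, s7}.
      □r fails at s5, so □□r is false at s6.
Satisfying worlds: {s0, s1, s3, s4, s5, s6}

s0, s1, s3, s4, s5, s6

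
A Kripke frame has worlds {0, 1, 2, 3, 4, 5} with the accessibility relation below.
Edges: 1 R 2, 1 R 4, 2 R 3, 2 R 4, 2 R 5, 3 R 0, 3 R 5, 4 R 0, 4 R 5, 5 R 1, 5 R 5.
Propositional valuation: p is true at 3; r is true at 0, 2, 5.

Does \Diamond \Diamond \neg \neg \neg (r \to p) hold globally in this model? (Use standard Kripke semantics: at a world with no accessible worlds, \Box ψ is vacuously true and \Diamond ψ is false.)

Let φ = \Diamond \Diamond \neg \neg \neg (r \to p). Evaluate φ at each world:
  0 (successors ∅): φ is false.
  1 (successors {2, 4}): φ is true.
  2 (successors {3, 4, 5}): φ is true.
  3 (successors {0, 5}): φ is true.
  4 (successors {0, 5}): φ is true.
  5 (successors {1, 5}): φ is true.
Detail at 0 (counterexample):
  At 0: no accessible worlds, so \Diamond \Diamond \neg \neg \neg (r \to p) is false.

No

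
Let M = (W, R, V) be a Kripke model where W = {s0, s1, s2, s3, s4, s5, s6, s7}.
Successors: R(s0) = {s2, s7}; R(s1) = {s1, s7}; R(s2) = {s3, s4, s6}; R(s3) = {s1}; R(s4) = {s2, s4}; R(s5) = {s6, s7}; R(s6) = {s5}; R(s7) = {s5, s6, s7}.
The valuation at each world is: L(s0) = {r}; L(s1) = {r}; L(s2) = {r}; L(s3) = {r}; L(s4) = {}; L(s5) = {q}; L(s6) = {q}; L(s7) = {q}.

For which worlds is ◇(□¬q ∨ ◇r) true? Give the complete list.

Let φ = ◇(□¬q ∨ ◇r). Evaluate φ at each world:
  s0 (successors {s2, s7}): φ is true.
  s1 (successors {s1, s7}): φ is true.
  s2 (successors {s3, s4, s6}): φ is true.
  s3 (successors {s1}): φ is true.
  s4 (successors {s2, s4}): φ is true.
  s5 (successors {s6, s7}): φ is false.
  s6 (successors {s5}): φ is false.
  s7 (successors {s5, s6, s7}): φ is false.
For instance, at s7:
  At s7: ◇(□¬q ∨ ◇r) requires □¬q ∨ ◇r at some successor in {s5, s6, s7}.
    At s5: □¬q ∨ ◇r is false.
    At s6: □¬q ∨ ◇r is false.
    At s7: □¬q ∨ ◇r is false.
  So ◇(□¬q ∨ ◇r) is false at s7.
Satisfying worlds: {s0, s1, s2, s3, s4}

s0, s1, s2, s3, s4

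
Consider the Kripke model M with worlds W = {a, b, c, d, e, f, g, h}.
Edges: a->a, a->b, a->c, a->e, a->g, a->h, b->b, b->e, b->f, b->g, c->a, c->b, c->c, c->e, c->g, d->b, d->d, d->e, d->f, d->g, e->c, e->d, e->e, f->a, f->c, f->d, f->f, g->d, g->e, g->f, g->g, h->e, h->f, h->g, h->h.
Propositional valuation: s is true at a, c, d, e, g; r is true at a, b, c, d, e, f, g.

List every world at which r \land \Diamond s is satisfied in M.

a, b, c, d, e, f, g

Recall that \Diamond ψ holds at a world iff ψ holds at some accessible world.
Let φ = r \land \Diamond s. Evaluate φ at each world:
  a (successors {a, b, c, e, g, h}): φ is true.
  b (successors {b, e, f, g}): φ is true.
  c (successors {a, b, c, e, g}): φ is true.
  d (successors {b, d, e, f, g}): φ is true.
  e (successors {c, d, e}): φ is true.
  f (successors {a, c, d, f}): φ is true.
  g (successors {d, e, f, g}): φ is true.
  h (successors {e, f, g, h}): φ is false.
For instance, at b:
  At b: r is true, \Diamond s is true, so r \land \Diamond s is true.
    At b: \Diamond s requires s at some successor in {b, e, f, g}.
      s holds at e, so \Diamond s is true at b.
Satisfying worlds: {a, b, c, d, e, f, g}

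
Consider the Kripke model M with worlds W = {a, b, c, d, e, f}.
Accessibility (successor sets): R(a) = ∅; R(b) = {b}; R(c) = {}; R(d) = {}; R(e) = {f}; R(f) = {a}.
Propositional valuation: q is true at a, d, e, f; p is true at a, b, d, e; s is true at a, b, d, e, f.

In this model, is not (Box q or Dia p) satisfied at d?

No

Recall that Box ψ holds at a world iff ψ holds at every accessible world, and Dia ψ holds iff ψ holds at some accessible world.
At d: Box q or Dia p is true, so not (Box q or Dia p) is false.
  At d: Box q is true, Dia p is false, so Box q or Dia p is true.
    At d: no accessible worlds, so Box q holds vacuously.
    At d: no accessible worlds, so Dia p is false.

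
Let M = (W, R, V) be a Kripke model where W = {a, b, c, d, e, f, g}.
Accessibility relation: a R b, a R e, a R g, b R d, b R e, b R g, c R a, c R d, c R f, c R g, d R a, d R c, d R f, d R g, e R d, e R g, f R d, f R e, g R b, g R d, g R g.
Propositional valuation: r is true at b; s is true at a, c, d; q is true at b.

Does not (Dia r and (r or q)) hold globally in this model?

Let φ = not (Dia r and (r or q)). Evaluate φ at each world:
  a (successors {b, e, g}): φ is true.
  b (successors {d, e, g}): φ is true.
  c (successors {a, d, f, g}): φ is true.
  d (successors {a, c, f, g}): φ is true.
  e (successors {d, g}): φ is true.
  f (successors {d, e}): φ is true.
  g (successors {b, d, g}): φ is true.
For instance, at e:
  At e: Dia r and (r or q) is false, so not (Dia r and (r or q)) is true.
    At e: Dia r is false, r or q is false, so Dia r and (r or q) is false.
      At e: Dia r requires r at some successor in {d, g}.
        At d: r is false.
        At g: r is false.
      So Dia r is false at e.

Yes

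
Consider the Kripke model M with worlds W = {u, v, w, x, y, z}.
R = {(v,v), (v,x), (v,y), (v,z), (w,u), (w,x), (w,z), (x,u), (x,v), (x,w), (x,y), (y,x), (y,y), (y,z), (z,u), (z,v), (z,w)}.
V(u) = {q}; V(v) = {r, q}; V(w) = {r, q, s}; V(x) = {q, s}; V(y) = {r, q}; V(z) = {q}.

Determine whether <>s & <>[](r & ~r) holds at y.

No

At y: <>s is true, <>[](r & ~r) is false, so <>s & <>[](r & ~r) is false.
  At y: <>s requires s at some successor in {x, y, z}.
    s holds at x, so <>s is true at y.
  At y: <>[](r & ~r) requires [](r & ~r) at some successor in {x, y, z}.
    At x: [](r & ~r) is false.
    At y: [](r & ~r) is false.
    At z: [](r & ~r) is false.
  So <>[](r & ~r) is false at y.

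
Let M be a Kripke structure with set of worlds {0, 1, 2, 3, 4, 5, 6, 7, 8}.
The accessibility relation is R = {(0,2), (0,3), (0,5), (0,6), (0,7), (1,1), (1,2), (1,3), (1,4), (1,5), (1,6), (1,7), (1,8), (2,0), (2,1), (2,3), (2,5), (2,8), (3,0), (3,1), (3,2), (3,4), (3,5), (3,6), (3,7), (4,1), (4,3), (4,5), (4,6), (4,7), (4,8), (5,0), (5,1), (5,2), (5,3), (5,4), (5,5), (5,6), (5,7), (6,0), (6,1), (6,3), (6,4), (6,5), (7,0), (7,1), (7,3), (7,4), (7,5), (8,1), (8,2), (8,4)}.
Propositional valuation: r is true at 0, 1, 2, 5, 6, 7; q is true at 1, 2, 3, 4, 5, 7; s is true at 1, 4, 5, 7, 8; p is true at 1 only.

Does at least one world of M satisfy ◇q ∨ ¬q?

Let φ = ◇q ∨ ¬q. Evaluate φ at each world:
  0 (successors {2, 3, 5, 6, 7}): φ is true.
  1 (successors {1, 2, 3, 4, 5, 6, 7, 8}): φ is true.
  2 (successors {0, 1, 3, 5, 8}): φ is true.
  3 (successors {0, 1, 2, 4, 5, 6, 7}): φ is true.
  4 (successors {1, 3, 5, 6, 7, 8}): φ is true.
  5 (successors {0, 1, 2, 3, 4, 5, 6, 7}): φ is true.
  6 (successors {0, 1, 3, 4, 5}): φ is true.
  7 (successors {0, 1, 3, 4, 5}): φ is true.
  8 (successors {1, 2, 4}): φ is true.
Detail at 0 (witness):
  At 0: ◇q is true, ¬q is true, so ◇q ∨ ¬q is true.
    At 0: ◇q requires q at some successor in {2, 3, 5, 6, 7}.
      q holds at 2, so ◇q is true at 0.

Yes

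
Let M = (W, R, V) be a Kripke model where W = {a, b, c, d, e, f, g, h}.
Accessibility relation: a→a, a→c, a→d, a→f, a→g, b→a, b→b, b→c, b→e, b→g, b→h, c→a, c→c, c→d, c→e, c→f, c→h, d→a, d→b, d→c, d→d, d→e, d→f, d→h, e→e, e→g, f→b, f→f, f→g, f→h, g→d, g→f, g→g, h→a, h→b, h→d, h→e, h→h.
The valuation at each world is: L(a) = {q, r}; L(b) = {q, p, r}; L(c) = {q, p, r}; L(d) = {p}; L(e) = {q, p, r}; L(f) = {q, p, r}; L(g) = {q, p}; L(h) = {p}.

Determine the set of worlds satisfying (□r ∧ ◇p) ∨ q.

a, b, c, e, f, g

Recall that □ψ holds at a world iff ψ holds at every accessible world, and ◇ψ holds iff ψ holds at some accessible world.
Let φ = (□r ∧ ◇p) ∨ q. Evaluate φ at each world:
  a (successors {a, c, d, f, g}): φ is true.
  b (successors {a, b, c, e, g, h}): φ is true.
  c (successors {a, c, d, e, f, h}): φ is true.
  d (successors {a, b, c, d, e, f, h}): φ is false.
  e (successors {e, g}): φ is true.
  f (successors {b, f, g, h}): φ is true.
  g (successors {d, f, g}): φ is true.
  h (successors {a, b, d, e, h}): φ is false.
For instance, at a:
  At a: □r ∧ ◇p is false, q is true, so (□r ∧ ◇p) ∨ q is true.
    At a: □r is false, ◇p is true, so □r ∧ ◇p is false.
      At a: □r requires r at every successor {a, c, d, f, g}.
        r fails at d, so □r is false at a.
      At a: ◇p requires p at some successor in {a, c, d, f, g}.
        p holds at c, so ◇p is true at a.
Satisfying worlds: {a, b, c, e, f, g}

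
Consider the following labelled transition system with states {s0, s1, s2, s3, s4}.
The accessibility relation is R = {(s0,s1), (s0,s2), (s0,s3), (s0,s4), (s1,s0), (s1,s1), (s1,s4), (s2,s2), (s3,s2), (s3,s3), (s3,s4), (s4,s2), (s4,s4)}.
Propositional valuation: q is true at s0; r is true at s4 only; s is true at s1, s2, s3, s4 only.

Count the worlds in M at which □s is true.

Let φ = □s. Evaluate φ at each world:
  s0 (successors {s1, s2, s3, s4}): φ is true.
  s1 (successors {s0, s1, s4}): φ is false.
  s2 (successors {s2}): φ is true.
  s3 (successors {s2, s3, s4}): φ is true.
  s4 (successors {s2, s4}): φ is true.
For instance, at s0:
  At s0: □s requires s at every successor {s1, s2, s3, s4}.
    At s1: s is true.
    At s2: s is true.
    At s3: s is true.
    At s4: s is true.
  So □s is true at s0.
Satisfying worlds: {s0, s2, s3, s4}

4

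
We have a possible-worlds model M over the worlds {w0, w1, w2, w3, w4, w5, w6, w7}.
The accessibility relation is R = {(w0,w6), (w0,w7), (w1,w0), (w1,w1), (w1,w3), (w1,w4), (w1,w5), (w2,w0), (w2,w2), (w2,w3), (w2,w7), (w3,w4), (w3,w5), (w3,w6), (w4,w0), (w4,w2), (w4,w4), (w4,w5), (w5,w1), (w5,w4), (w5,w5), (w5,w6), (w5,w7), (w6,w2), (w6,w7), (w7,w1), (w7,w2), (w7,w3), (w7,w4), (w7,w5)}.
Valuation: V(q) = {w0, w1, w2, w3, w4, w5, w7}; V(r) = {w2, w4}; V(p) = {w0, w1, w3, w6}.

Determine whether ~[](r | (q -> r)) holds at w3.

Yes

Recall that []ψ holds at a world iff ψ holds at every accessible world, and <>ψ holds iff ψ holds at some accessible world.
At w3: [](r | (q -> r)) is false, so ~[](r | (q -> r)) is true.
  At w3: [](r | (q -> r)) requires r | (q -> r) at every successor {w4, w5, w6}.
    r | (q -> r) fails at w5, so [](r | (q -> r)) is false at w3.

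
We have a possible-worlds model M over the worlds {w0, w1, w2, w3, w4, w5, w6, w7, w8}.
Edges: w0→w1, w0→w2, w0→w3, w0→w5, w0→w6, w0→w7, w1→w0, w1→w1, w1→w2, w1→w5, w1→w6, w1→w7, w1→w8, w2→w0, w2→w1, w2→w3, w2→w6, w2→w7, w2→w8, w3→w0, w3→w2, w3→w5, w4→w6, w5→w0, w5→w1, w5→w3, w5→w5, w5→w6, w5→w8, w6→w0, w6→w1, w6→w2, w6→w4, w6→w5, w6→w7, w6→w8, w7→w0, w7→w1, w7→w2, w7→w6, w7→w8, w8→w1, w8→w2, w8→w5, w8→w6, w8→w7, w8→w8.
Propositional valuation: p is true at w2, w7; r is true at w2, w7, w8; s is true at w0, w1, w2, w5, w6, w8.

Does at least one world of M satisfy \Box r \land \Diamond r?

No

Recall that \Box ψ holds at a world iff ψ holds at every accessible world, and \Diamond ψ holds iff ψ holds at some accessible world.
Let φ = \Box r \land \Diamond r. Evaluate φ at each world:
  w0 (successors {w1, w2, w3, w5, w6, w7}): φ is false.
  w1 (successors {w0, w1, w2, w5, w6, w7, w8}): φ is false.
  w2 (successors {w0, w1, w3, w6, w7, w8}): φ is false.
  w3 (successors {w0, w2, w5}): φ is false.
  w4 (successors {w6}): φ is false.
  w5 (successors {w0, w1, w3, w5, w6, w8}): φ is false.
  w6 (successors {w0, w1, w2, w4, w5, w7, w8}): φ is false.
  w7 (successors {w0, w1, w2, w6, w8}): φ is false.
  w8 (successors {w1, w2, w5, w6, w7, w8}): φ is false.
For instance, at w6:
  At w6: \Box r is false, \Diamond r is true, so \Box r \land \Diamond r is false.
    At w6: \Box r requires r at every successor {w0, w1, w2, w4, w5, w7, w8}.
      r fails at w0, so \Box r is false at w6.
    At w6: \Diamond r requires r at some successor in {w0, w1, w2, w4, w5, w7, w8}.
      r holds at w2, so \Diamond r is true at w6.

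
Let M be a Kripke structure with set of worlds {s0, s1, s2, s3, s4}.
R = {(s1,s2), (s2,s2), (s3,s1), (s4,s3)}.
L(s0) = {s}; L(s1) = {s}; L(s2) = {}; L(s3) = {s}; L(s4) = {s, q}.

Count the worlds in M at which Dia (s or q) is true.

Let φ = Dia (s or q). Evaluate φ at each world:
  s0 (successors ∅): φ is false.
  s1 (successors {s2}): φ is false.
  s2 (successors {s2}): φ is false.
  s3 (successors {s1}): φ is true.
  s4 (successors {s3}): φ is true.
For instance, at s4:
  At s4: Dia (s or q) requires s or q at some successor in {s3}.
    s or q holds at s3, so Dia (s or q) is true at s4.
Satisfying worlds: {s3, s4}

2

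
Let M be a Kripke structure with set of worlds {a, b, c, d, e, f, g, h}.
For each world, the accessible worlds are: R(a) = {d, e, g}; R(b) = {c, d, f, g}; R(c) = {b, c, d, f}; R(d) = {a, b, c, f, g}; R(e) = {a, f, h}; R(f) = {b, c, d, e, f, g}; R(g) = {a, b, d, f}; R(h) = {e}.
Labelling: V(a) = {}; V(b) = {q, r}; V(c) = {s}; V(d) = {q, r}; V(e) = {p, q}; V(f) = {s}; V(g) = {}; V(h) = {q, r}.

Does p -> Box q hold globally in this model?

Recall that Box ψ holds at a world iff ψ holds at every accessible world, and Dia ψ holds iff ψ holds at some accessible world.
Let φ = p -> Box q. Evaluate φ at each world:
  a (successors {d, e, g}): φ is true.
  b (successors {c, d, f, g}): φ is true.
  c (successors {b, c, d, f}): φ is true.
  d (successors {a, b, c, f, g}): φ is true.
  e (successors {a, f, h}): φ is false.
  f (successors {b, c, d, e, f, g}): φ is true.
  g (successors {a, b, d, f}): φ is true.
  h (successors {e}): φ is true.
Detail at e (counterexample):
  At e: p is true, Box q is false, so p -> Box q is false.
    At e: Box q requires q at every successor {a, f, h}.
      q fails at a, so Box q is false at e.

No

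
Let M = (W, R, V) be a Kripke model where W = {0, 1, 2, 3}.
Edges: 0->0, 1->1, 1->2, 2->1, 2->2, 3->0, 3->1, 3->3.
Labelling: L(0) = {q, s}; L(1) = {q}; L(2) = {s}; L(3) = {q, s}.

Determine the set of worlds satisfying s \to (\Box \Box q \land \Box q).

Let φ = s \to (\Box \Box q \land \Box q). Evaluate φ at each world:
  0 (successors {0}): φ is true.
  1 (successors {1, 2}): φ is true.
  2 (successors {1, 2}): φ is false.
  3 (successors {0, 1, 3}): φ is false.
For instance, at 2:
  At 2: s is true, \Box \Box q \land \Box q is false, so s \to (\Box \Box q \land \Box q) is false.
    At 2: \Box \Box q is false, \Box q is false, so \Box \Box q \land \Box q is false.
      At 2: \Box \Box q requires \Box q at every successor {1, 2}.
        \Box q fails at 1, so \Box \Box q is false at 2.
      At 2: \Box q requires q at every successor {1, 2}.
        q fails at 2, so \Box q is false at 2.
Satisfying worlds: {0, 1}

0, 1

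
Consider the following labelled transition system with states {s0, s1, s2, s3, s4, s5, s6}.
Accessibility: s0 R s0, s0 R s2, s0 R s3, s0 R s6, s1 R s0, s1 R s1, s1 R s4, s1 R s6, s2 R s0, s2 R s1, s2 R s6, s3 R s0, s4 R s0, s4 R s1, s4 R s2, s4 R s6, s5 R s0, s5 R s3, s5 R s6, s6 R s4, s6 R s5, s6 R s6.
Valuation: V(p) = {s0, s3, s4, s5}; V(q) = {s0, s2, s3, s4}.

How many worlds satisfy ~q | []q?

Let φ = ~q | []q. Evaluate φ at each world:
  s0 (successors {s0, s2, s3, s6}): φ is false.
  s1 (successors {s0, s1, s4, s6}): φ is true.
  s2 (successors {s0, s1, s6}): φ is false.
  s3 (successors {s0}): φ is true.
  s4 (successors {s0, s1, s2, s6}): φ is false.
  s5 (successors {s0, s3, s6}): φ is true.
  s6 (successors {s4, s5, s6}): φ is true.
For instance, at s2:
  At s2: ~q is false, []q is false, so ~q | []q is false.
    At s2: []q requires q at every successor {s0, s1, s6}.
      q fails at s1, so []q is false at s2.
Satisfying worlds: {s1, s3, s5, s6}

4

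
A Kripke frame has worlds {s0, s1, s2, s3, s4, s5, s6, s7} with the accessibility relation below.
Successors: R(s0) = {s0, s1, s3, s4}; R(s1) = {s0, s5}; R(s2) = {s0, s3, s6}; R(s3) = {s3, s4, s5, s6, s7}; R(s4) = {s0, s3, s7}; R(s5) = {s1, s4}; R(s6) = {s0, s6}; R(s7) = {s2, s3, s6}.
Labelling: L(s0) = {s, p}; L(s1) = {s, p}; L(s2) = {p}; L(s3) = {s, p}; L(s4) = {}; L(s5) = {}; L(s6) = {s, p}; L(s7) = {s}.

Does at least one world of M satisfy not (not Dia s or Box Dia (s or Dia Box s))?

Recall that Box ψ holds at a world iff ψ holds at every accessible world, and Dia ψ holds iff ψ holds at some accessible world.
Let φ = not (not Dia s or Box Dia (s or Dia Box s)). Evaluate φ at each world:
  s0 (successors {s0, s1, s3, s4}): φ is false.
  s1 (successors {s0, s5}): φ is false.
  s2 (successors {s0, s3, s6}): φ is false.
  s3 (successors {s3, s4, s5, s6, s7}): φ is false.
  s4 (successors {s0, s3, s7}): φ is false.
  s5 (successors {s1, s4}): φ is false.
  s6 (successors {s0, s6}): φ is false.
  s7 (successors {s2, s3, s6}): φ is false.
For instance, at s1:
  At s1: not Dia s or Box Dia (s or Dia Box s) is true, so not (not Dia s or Box Dia (s or Dia Box s)) is false.
    At s1: not Dia s is false, Box Dia (s or Dia Box s) is true, so not Dia s or Box Dia (s or Dia Box s) is true.
      At s1: Dia s is true, so not Dia s is false.
      At s1: Box Dia (s or Dia Box s) requires Dia (s or Dia Box s) at every successor {s0, s5}.
        At s0: Dia (s or Dia Box s) is true.
        At s5: Dia (s or Dia Box s) is true.
      So Box Dia (s or Dia Box s) is true at s1.

No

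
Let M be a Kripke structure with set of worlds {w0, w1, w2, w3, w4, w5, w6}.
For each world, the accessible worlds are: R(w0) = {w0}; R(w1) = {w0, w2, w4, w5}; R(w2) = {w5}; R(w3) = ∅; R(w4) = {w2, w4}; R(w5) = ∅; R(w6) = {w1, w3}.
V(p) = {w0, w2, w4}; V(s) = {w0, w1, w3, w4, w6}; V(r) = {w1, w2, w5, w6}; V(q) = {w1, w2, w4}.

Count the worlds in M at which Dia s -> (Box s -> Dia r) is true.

Let φ = Dia s -> (Box s -> Dia r). Evaluate φ at each world:
  w0 (successors {w0}): φ is false.
  w1 (successors {w0, w2, w4, w5}): φ is true.
  w2 (successors {w5}): φ is true.
  w3 (successors ∅): φ is true.
  w4 (successors {w2, w4}): φ is true.
  w5 (successors ∅): φ is true.
  w6 (successors {w1, w3}): φ is true.
For instance, at w0:
  At w0: Dia s is true, Box s -> Dia r is false, so Dia s -> (Box s -> Dia r) is false.
    At w0: Dia s requires s at some successor in {w0}.
      s holds at w0, so Dia s is true at w0.
    At w0: Box s is true, Dia r is false, so Box s -> Dia r is false.
      At w0: Box s requires s at every successor {w0}.
        At w0: s is true.
      So Box s is true at w0.
      At w0: Dia r requires r at some successor in {w0}.
        At w0: r is false.
      So Dia r is false at w0.
Satisfying worlds: {w1, w2, w3, w4, w5, w6}

6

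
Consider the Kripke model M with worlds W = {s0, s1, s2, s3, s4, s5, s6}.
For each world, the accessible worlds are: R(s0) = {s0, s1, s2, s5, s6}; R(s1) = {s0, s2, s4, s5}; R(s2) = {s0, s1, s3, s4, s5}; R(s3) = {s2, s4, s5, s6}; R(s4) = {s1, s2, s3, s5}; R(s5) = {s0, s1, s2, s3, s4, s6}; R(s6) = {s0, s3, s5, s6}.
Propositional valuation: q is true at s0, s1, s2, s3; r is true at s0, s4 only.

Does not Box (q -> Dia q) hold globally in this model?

No

Let φ = not Box (q -> Dia q). Evaluate φ at each world:
  s0 (successors {s0, s1, s2, s5, s6}): φ is false.
  s1 (successors {s0, s2, s4, s5}): φ is false.
  s2 (successors {s0, s1, s3, s4, s5}): φ is false.
  s3 (successors {s2, s4, s5, s6}): φ is false.
  s4 (successors {s1, s2, s3, s5}): φ is false.
  s5 (successors {s0, s1, s2, s3, s4, s6}): φ is false.
  s6 (successors {s0, s3, s5, s6}): φ is false.
Detail at s0 (counterexample):
  At s0: Box (q -> Dia q) is true, so not Box (q -> Dia q) is false.
    At s0: Box (q -> Dia q) requires q -> Dia q at every successor {s0, s1, s2, s5, s6}.
      At s0: q -> Dia q is true.
      At s1: q -> Dia q is true.
      At s2: q -> Dia q is true.
      At s5: q -> Dia q is true.
      At s6: q -> Dia q is true.
    So Box (q -> Dia q) is true at s0.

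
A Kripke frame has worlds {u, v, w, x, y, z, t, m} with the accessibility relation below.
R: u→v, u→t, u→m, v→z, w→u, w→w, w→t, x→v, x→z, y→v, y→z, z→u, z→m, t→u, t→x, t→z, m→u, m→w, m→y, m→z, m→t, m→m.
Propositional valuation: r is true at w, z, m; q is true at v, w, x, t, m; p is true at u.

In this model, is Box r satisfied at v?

At v: Box r requires r at every successor {z}.
  At z: r is true.
So Box r is true at v.

Yes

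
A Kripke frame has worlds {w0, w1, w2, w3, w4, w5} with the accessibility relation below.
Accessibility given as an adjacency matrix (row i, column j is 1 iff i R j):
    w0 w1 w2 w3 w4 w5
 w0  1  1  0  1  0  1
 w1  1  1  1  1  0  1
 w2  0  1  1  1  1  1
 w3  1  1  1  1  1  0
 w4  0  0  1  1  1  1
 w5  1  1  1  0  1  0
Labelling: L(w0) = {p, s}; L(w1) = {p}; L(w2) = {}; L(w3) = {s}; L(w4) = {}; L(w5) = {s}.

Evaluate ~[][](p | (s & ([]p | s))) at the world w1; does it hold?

Yes

At w1: [][](p | (s & ([]p | s))) is false, so ~[][](p | (s & ([]p | s))) is true.
  At w1: [][](p | (s & ([]p | s))) requires [](p | (s & ([]p | s))) at every successor {w0, w1, w2, w3, w5}.
    [](p | (s & ([]p | s))) fails at w1, so [][](p | (s & ([]p | s))) is false at w1.
      At w1: [](p | (s & ([]p | s))) requires p | (s & ([]p | s)) at every successor {w0, w1, w2, w3, w5}.
        p | (s & ([]p | s)) fails at w2, so [](p | (s & ([]p | s))) is false at w1.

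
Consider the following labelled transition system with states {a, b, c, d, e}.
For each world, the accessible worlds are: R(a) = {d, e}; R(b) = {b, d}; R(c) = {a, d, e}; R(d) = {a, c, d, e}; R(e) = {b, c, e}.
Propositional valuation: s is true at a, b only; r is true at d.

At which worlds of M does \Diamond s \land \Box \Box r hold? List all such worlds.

Let φ = \Diamond s \land \Box \Box r. Evaluate φ at each world:
  a (successors {d, e}): φ is false.
  b (successors {b, d}): φ is false.
  c (successors {a, d, e}): φ is false.
  d (successors {a, c, d, e}): φ is false.
  e (successors {b, c, e}): φ is false.
For instance, at c:
  At c: \Diamond s is true, \Box \Box r is false, so \Diamond s \land \Box \Box r is false.
    At c: \Diamond s requires s at some successor in {a, d, e}.
      s holds at a, so \Diamond s is true at c.
    At c: \Box \Box r requires \Box r at every successor {a, d, e}.
      \Box r fails at a, so \Box \Box r is false at c.
Satisfying worlds: none.

none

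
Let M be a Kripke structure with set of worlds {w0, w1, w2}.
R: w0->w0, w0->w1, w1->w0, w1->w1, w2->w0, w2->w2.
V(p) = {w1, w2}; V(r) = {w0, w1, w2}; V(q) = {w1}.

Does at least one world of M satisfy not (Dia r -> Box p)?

Yes

Let φ = not (Dia r -> Box p). Evaluate φ at each world:
  w0 (successors {w0, w1}): φ is true.
  w1 (successors {w0, w1}): φ is true.
  w2 (successors {w0, w2}): φ is true.
Detail at w0 (witness):
  At w0: Dia r -> Box p is false, so not (Dia r -> Box p) is true.
    At w0: Dia r is true, Box p is false, so Dia r -> Box p is false.
      At w0: Dia r requires r at some successor in {w0, w1}.
        r holds at w0, so Dia r is true at w0.
      At w0: Box p requires p at every successor {w0, w1}.
        p fails at w0, so Box p is false at w0.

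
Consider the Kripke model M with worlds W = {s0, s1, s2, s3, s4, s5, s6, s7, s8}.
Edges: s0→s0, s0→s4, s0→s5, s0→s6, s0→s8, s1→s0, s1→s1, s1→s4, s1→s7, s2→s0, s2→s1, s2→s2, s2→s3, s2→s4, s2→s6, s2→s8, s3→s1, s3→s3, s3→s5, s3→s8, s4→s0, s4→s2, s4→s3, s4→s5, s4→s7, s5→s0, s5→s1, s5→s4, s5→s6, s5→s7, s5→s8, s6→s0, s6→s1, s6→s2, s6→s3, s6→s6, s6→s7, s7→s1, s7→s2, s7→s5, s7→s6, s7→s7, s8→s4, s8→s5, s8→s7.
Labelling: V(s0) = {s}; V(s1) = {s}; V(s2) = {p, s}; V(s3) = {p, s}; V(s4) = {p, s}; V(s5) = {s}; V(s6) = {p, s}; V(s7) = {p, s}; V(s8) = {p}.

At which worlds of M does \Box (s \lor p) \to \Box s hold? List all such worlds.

s1, s4, s6, s7, s8

Let φ = \Box (s \lor p) \to \Box s. Evaluate φ at each world:
  s0 (successors {s0, s4, s5, s6, s8}): φ is false.
  s1 (successors {s0, s1, s4, s7}): φ is true.
  s2 (successors {s0, s1, s2, s3, s4, s6, s8}): φ is false.
  s3 (successors {s1, s3, s5, s8}): φ is false.
  s4 (successors {s0, s2, s3, s5, s7}): φ is true.
  s5 (successors {s0, s1, s4, s6, s7, s8}): φ is false.
  s6 (successors {s0, s1, s2, s3, s6, s7}): φ is true.
  s7 (successors {s1, s2, s5, s6, s7}): φ is true.
  s8 (successors {s4, s5, s7}): φ is true.
For instance, at s7:
  At s7: \Box (s \lor p) is true, \Box s is true, so \Box (s \lor p) \to \Box s is true.
    At s7: \Box (s \lor p) requires s \lor p at every successor {s1, s2, s5, s6, s7}.
      At s1: s \lor p is true.
      At s2: s \lor p is true.
      At s5: s \lor p is true.
      At s6: s \lor p is true.
      At s7: s \lor p is true.
    So \Box (s \lor p) is true at s7.
    At s7: \Box s requires s at every successor {s1, s2, s5, s6, s7}.
      At s1: s is true.
      At s2: s is true.
      At s5: s is true.
      At s6: s is true.
      At s7: s is true.
    So \Box s is true at s7.
Satisfying worlds: {s1, s4, s6, s7, s8}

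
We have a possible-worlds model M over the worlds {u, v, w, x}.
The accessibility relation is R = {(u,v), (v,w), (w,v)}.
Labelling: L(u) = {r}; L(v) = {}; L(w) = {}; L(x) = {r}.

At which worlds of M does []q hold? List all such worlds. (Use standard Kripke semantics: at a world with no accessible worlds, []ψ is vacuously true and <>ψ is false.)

Let φ = []q. Evaluate φ at each world:
  u (successors {v}): φ is false.
  v (successors {w}): φ is false.
  w (successors {v}): φ is false.
  x (successors ∅): φ is true.
For instance, at u:
  At u: []q requires q at every successor {v}.
    q fails at v, so []q is false at u.
Satisfying worlds: {x}

x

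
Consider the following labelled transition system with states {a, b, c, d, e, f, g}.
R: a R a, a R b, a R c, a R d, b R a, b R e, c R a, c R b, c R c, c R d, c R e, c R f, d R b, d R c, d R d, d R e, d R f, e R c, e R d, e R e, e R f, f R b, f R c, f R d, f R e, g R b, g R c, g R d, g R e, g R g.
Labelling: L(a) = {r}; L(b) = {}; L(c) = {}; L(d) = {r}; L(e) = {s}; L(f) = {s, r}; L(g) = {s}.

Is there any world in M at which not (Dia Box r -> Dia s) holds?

Recall that Box ψ holds at a world iff ψ holds at every accessible world, and Dia ψ holds iff ψ holds at some accessible world.
Let φ = not (Dia Box r -> Dia s). Evaluate φ at each world:
  a (successors {a, b, c, d}): φ is false.
  b (successors {a, e}): φ is false.
  c (successors {a, b, c, d, e, f}): φ is false.
  d (successors {b, c, d, e, f}): φ is false.
  e (successors {c, d, e, f}): φ is false.
  f (successors {b, c, d, e}): φ is false.
  g (successors {b, c, d, e, g}): φ is false.
For instance, at f:
  At f: Dia Box r -> Dia s is true, so not (Dia Box r -> Dia s) is false.
    At f: Dia Box r is false, Dia s is true, so Dia Box r -> Dia s is true.
      At f: Dia Box r requires Box r at some successor in {b, c, d, e}.
        At b: Box r is false.
        At c: Box r is false.
        At d: Box r is false.
        At e: Box r is false.
      So Dia Box r is false at f.
      At f: Dia s requires s at some successor in {b, c, d, e}.
        s holds at e, so Dia s is true at f.

No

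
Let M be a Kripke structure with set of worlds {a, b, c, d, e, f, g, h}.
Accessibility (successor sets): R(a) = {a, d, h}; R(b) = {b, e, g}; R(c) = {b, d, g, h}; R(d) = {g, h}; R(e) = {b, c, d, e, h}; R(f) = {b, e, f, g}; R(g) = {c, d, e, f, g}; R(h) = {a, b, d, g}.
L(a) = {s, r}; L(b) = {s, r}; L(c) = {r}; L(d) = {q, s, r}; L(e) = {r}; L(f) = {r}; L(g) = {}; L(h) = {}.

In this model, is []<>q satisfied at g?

At g: []<>q requires <>q at every successor {c, d, e, f, g}.
  <>q fails at d, so []<>q is false at g.
    At d: <>q requires q at some successor in {g, h}.
      At g: q is false.
      At h: q is false.
    So <>q is false at d.

No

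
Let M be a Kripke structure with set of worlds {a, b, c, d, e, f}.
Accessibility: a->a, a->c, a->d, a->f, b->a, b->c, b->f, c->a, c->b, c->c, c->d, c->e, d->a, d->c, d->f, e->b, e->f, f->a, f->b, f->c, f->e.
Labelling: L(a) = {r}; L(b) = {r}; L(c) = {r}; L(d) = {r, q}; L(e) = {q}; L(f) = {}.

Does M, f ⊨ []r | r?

At f: []r is false, r is false, so []r | r is false.
  At f: []r requires r at every successor {a, b, c, e}.
    r fails at e, so []r is false at f.

No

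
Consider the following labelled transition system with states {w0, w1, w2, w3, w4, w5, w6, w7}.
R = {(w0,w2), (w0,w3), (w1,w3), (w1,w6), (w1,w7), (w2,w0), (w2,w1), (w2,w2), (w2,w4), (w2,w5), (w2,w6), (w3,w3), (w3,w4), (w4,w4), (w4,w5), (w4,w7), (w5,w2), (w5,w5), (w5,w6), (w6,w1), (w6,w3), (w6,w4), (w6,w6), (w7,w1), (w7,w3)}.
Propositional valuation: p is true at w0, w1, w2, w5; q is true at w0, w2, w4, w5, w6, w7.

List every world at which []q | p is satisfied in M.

w0, w1, w2, w4, w5

Recall that []ψ holds at a world iff ψ holds at every accessible world, and <>ψ holds iff ψ holds at some accessible world.
Let φ = []q | p. Evaluate φ at each world:
  w0 (successors {w2, w3}): φ is true.
  w1 (successors {w3, w6, w7}): φ is true.
  w2 (successors {w0, w1, w2, w4, w5, w6}): φ is true.
  w3 (successors {w3, w4}): φ is false.
  w4 (successors {w4, w5, w7}): φ is true.
  w5 (successors {w2, w5, w6}): φ is true.
  w6 (successors {w1, w3, w4, w6}): φ is false.
  w7 (successors {w1, w3}): φ is false.
For instance, at w0:
  At w0: []q is false, p is true, so []q | p is true.
    At w0: []q requires q at every successor {w2, w3}.
      q fails at w3, so []q is false at w0.
Satisfying worlds: {w0, w1, w2, w4, w5}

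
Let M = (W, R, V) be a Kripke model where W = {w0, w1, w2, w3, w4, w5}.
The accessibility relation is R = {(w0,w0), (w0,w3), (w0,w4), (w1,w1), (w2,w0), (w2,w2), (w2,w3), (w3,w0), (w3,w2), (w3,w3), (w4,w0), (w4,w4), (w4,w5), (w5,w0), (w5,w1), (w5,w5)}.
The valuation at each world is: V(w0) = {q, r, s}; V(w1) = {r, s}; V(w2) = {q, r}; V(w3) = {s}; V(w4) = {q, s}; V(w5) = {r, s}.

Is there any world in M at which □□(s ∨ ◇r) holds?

Recall that □ψ holds at a world iff ψ holds at every accessible world, and ◇ψ holds iff ψ holds at some accessible world.
Let φ = □□(s ∨ ◇r). Evaluate φ at each world:
  w0 (successors {w0, w3, w4}): φ is true.
  w1 (successors {w1}): φ is true.
  w2 (successors {w0, w2, w3}): φ is true.
  w3 (successors {w0, w2, w3}): φ is true.
  w4 (successors {w0, w4, w5}): φ is true.
  w5 (successors {w0, w1, w5}): φ is true.
Detail at w0 (witness):
  At w0: □□(s ∨ ◇r) requires □(s ∨ ◇r) at every successor {w0, w3, w4}.
      At w0: □(s ∨ ◇r) requires s ∨ ◇r at every successor {w0, w3, w4}.
        At w0: s ∨ ◇r is true.
        At w3: s ∨ ◇r is true.
        At w4: s ∨ ◇r is true.
      So □(s ∨ ◇r) is true at w0.
      At w3: □(s ∨ ◇r) requires s ∨ ◇r at every successor {w0, w2, w3}.
        At w0: s ∨ ◇r is true.
        At w2: s ∨ ◇r is true.
        At w3: s ∨ ◇r is true.
      So □(s ∨ ◇r) is true at w3.
      At w4: □(s ∨ ◇r) requires s ∨ ◇r at every successor {w0, w4, w5}.
        At w0: s ∨ ◇r is true.
        At w4: s ∨ ◇r is true.
        At w5: s ∨ ◇r is true.
      So □(s ∨ ◇r) is true at w4.
  So □□(s ∨ ◇r) is true at w0.

Yes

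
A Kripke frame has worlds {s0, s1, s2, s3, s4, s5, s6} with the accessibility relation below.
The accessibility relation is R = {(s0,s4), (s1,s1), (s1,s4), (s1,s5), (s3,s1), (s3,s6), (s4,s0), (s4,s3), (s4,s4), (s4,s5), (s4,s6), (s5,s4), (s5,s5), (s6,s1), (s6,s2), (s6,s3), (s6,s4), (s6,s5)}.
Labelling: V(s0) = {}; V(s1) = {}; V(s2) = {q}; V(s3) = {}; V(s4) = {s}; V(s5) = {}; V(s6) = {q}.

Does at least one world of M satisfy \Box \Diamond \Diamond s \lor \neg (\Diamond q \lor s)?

Let φ = \Box \Diamond \Diamond s \lor \neg (\Diamond q \lor s). Evaluate φ at each world:
  s0 (successors {s4}): φ is true.
  s1 (successors {s1, s4, s5}): φ is true.
  s2 (successors ∅): φ is true.
  s3 (successors {s1, s6}): φ is true.
  s4 (successors {s0, s3, s4, s5, s6}): φ is true.
  s5 (successors {s4, s5}): φ is true.
  s6 (successors {s1, s2, s3, s4, s5}): φ is false.
Detail at s0 (witness):
  At s0: \Box \Diamond \Diamond s is true, \neg (\Diamond q \lor s) is true, so \Box \Diamond \Diamond s \lor \neg (\Diamond q \lor s) is true.
    At s0: \Box \Diamond \Diamond s requires \Diamond \Diamond s at every successor {s4}.
      At s4: \Diamond \Diamond s is true.
    So \Box \Diamond \Diamond s is true at s0.
    At s0: \Diamond q \lor s is false, so \neg (\Diamond q \lor s) is true.
      At s0: \Diamond q is false, s is false, so \Diamond q \lor s is false.

Yes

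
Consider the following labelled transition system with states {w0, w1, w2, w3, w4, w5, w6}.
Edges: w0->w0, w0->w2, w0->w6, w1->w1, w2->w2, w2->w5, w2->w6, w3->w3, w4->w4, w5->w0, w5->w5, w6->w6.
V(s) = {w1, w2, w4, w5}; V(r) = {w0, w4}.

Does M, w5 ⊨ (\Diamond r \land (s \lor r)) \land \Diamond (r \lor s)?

Recall that \Diamond ψ holds at a world iff ψ holds at some accessible world.
At w5: \Diamond r \land (s \lor r) is true, \Diamond (r \lor s) is true, so (\Diamond r \land (s \lor r)) \land \Diamond (r \lor s) is true.
  At w5: \Diamond r is true, s \lor r is true, so \Diamond r \land (s \lor r) is true.
    At w5: \Diamond r requires r at some successor in {w0, w5}.
      r holds at w0, so \Diamond r is true at w5.
  At w5: \Diamond (r \lor s) requires r \lor s at some successor in {w0, w5}.
    r \lor s holds at w0, so \Diamond (r \lor s) is true at w5.

Yes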